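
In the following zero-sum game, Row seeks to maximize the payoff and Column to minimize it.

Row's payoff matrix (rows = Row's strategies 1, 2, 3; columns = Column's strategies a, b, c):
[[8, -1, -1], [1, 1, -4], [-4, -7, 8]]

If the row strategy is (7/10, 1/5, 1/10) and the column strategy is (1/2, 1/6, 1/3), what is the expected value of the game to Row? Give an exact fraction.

34/15

Against (1/2, 1/6, 1/3), each row's expected payoff is 1: 7/2; 2: -2/3; 3: -1/2.
Taking the (7/10, 1/5, 1/10)-weighted average: (7/10)·(7/2) + (1/5)·(-2/3) + (1/10)·(-1/2) = 34/15.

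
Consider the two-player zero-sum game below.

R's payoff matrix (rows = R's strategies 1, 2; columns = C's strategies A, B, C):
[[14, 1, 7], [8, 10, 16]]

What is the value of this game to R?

44/5

Column C is strictly dominated by B for C (it gives R more in every row).
The remaining 2×2 game on (1, 2) × (A, B) has no saddle point. Let R play 1 with probability p; indifference gives 14p + 8(1−p) = p + 10(1−p), so p = 2/15.
Similarly C's optimal q on A is 3/5, and the value is 14·(3/5) + (1)·(2/5) = 44/5.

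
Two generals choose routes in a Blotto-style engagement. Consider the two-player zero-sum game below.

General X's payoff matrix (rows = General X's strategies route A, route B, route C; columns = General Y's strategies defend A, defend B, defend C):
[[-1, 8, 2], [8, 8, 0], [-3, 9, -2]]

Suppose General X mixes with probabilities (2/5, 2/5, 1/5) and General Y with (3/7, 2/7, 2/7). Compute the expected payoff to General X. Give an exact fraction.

Against (3/7, 2/7, 2/7), each row's expected payoff is route A: 17/7; route B: 40/7; route C: 5/7.
Taking the (2/5, 2/5, 1/5)-weighted average: (2/5)·(17/7) + (2/5)·(40/7) + (1/5)·(5/7) = 17/5.

17/5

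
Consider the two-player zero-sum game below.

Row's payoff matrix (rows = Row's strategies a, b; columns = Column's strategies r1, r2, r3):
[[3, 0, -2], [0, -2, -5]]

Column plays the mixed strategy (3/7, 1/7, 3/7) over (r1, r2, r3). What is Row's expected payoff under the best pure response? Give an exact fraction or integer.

3/7

a: (3)·(3/7) + (0)·(1/7) + (-2)·(3/7) = 3/7.
b: (0)·(3/7) + (-2)·(1/7) + (-5)·(3/7) = -17/7.
The best pure response is a with expected payoff 3/7.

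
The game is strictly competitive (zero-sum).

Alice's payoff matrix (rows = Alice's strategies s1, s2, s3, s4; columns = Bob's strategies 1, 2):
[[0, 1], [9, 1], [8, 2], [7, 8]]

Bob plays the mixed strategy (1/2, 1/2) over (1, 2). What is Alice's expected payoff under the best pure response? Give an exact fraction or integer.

15/2

s1: (0)·(1/2) + (1)·(1/2) = 1/2.
s2: (9)·(1/2) + (1)·(1/2) = 5.
s3: (8)·(1/2) + (2)·(1/2) = 5.
s4: (7)·(1/2) + (8)·(1/2) = 15/2.
The best pure response is s4 with expected payoff 15/2.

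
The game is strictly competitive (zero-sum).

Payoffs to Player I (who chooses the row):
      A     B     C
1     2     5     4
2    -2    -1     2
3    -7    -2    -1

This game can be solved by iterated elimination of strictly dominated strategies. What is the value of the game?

2

Column B is strictly dominated by A for Player II (2<5, -2<-1, -7<-2); eliminate B.
Row 3 is strictly dominated by row 1 (2>-7, 4>-1); eliminate 3.
Row 2 is strictly dominated by row 1 (2>-2, 4>2); eliminate 2.
Column C is strictly dominated by A for Player II (2<4); eliminate C.
Only (1, A) remains, with payoff 2.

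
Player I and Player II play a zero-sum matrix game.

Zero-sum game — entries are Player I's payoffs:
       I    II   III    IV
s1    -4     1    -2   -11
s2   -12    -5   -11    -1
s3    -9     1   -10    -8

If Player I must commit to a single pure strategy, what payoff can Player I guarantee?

-10

The worst-case payoff for each row is s1: -11, s2: -12, s3: -10.
The best of these is -10.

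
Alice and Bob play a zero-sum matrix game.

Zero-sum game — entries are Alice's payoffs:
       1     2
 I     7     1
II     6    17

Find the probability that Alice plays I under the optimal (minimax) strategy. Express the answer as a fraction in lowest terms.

11/17

Row minima are 1 and 6, so Alice's maximin is 6; column maxima are 7 and 17, so Bob's minimax is 7. These differ, so the equilibrium is in mixed strategies.
Let Alice play I with probability p. Bob is indifferent when 7p + 6(1−p) = p + 17(1−p), giving p = 11/17.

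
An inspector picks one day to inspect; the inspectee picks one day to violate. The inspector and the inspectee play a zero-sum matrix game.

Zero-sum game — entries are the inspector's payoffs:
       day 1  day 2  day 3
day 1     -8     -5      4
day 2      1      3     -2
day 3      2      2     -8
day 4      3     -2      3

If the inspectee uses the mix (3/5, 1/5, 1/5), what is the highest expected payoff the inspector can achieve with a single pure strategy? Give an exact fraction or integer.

2

day 1: (-8)·(3/5) + (-5)·(1/5) + (4)·(1/5) = -5.
day 2: (1)·(3/5) + (3)·(1/5) + (-2)·(1/5) = 4/5.
day 3: (2)·(3/5) + (2)·(1/5) + (-8)·(1/5) = 0.
day 4: (3)·(3/5) + (-2)·(1/5) + (3)·(1/5) = 2.
The best pure response is day 4 with expected payoff 2.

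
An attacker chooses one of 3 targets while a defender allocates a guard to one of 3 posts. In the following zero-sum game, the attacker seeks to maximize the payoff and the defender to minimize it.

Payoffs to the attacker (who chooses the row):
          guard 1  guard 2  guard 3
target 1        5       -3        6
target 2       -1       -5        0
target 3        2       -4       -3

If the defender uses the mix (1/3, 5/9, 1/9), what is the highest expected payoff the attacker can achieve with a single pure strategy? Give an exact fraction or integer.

2/3

target 1: (5)·(1/3) + (-3)·(5/9) + (6)·(1/9) = 2/3.
target 2: (-1)·(1/3) + (-5)·(5/9) + (0)·(1/9) = -28/9.
target 3: (2)·(1/3) + (-4)·(5/9) + (-3)·(1/9) = -17/9.
The best pure response is target 1 with expected payoff 2/3.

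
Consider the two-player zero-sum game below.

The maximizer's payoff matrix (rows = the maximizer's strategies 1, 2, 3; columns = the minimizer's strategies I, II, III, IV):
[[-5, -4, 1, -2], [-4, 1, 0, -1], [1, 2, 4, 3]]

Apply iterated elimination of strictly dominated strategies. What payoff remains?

Row 2 is strictly dominated by row 3 (1>-4, 2>1, 4>0, 3>-1); eliminate 2.
Row 1 is strictly dominated by row 3 (1>-5, 2>-4, 4>1, 3>-2); eliminate 1.
Column IV is strictly dominated by I for the minimizer (1<3); eliminate IV.
Column III is strictly dominated by I for the minimizer (1<4); eliminate III.
Column II is strictly dominated by I for the minimizer (1<2); eliminate II.
Only (3, I) remains, with payoff 1.

1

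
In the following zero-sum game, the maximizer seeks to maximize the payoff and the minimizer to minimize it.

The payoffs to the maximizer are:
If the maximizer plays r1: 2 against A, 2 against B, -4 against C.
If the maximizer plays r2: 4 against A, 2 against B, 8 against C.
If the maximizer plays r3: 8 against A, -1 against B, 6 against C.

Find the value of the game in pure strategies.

2

Row minima: -4, 2, -1 → the maximizer's maximin is 2.
Column maxima: 8, 2, 8 → the minimizer's minimax is 2.
They coincide at (r2, B), so the value is 2.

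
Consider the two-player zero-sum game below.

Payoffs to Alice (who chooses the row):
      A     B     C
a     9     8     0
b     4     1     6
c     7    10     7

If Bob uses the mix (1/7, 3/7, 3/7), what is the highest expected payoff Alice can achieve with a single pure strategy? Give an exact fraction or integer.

58/7

a: (9)·(1/7) + (8)·(3/7) + (0)·(3/7) = 33/7.
b: (4)·(1/7) + (1)·(3/7) + (6)·(3/7) = 25/7.
c: (7)·(1/7) + (10)·(3/7) + (7)·(3/7) = 58/7.
The best pure response is c with expected payoff 58/7.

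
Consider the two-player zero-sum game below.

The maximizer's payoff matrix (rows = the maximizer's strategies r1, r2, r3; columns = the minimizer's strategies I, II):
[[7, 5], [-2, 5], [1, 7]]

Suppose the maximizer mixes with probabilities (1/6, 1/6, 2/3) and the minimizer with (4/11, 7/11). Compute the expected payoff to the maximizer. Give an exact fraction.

Against (4/11, 7/11), each row's expected payoff is r1: 63/11; r2: 27/11; r3: 53/11.
Taking the (1/6, 1/6, 2/3)-weighted average: (1/6)·(63/11) + (1/6)·(27/11) + (2/3)·(53/11) = 151/33.

151/33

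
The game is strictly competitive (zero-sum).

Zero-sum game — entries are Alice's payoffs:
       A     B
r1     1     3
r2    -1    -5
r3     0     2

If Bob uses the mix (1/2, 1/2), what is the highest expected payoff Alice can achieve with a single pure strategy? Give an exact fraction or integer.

r1: (1)·(1/2) + (3)·(1/2) = 2.
r2: (-1)·(1/2) + (-5)·(1/2) = -3.
r3: (0)·(1/2) + (2)·(1/2) = 1.
The best pure response is r1 with expected payoff 2.

2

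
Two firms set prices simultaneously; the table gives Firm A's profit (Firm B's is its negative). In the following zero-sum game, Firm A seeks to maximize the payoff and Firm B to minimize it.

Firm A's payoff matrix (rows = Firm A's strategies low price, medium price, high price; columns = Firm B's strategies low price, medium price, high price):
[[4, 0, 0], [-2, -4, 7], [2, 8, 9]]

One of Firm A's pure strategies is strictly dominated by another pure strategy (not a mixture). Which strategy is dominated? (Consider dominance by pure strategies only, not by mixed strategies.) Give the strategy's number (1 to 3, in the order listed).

2

Compare medium price with high price: 2 > -2, 8 > -4, 9 > 7.
So high price strictly dominates medium price for Firm A; medium price is strictly dominated.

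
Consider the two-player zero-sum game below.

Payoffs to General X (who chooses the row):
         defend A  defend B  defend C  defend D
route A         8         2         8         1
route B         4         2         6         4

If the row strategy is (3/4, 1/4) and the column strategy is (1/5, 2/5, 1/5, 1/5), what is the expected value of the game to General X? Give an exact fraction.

81/20

Against (1/5, 2/5, 1/5, 1/5), each row's expected payoff is route A: 21/5; route B: 18/5.
Taking the (3/4, 1/4)-weighted average: (3/4)·(21/5) + (1/4)·(18/5) = 81/20.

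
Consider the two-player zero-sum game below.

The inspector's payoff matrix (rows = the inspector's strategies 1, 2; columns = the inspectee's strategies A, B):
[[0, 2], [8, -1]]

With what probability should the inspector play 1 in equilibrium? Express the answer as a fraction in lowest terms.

Row minima are 0 and -1, so the inspector's maximin is 0; column maxima are 8 and 2, so the inspectee's minimax is 2. These differ, so the equilibrium is in mixed strategies.
Let the inspector play 1 with probability p. The inspectee is indifferent when 8(1−p) = 2p − (1−p), giving p = 9/11.

9/11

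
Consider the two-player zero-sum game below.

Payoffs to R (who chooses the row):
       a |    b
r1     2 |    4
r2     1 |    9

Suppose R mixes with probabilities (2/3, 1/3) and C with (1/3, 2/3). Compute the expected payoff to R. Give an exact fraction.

Against (1/3, 2/3), each row's expected payoff is r1: 10/3; r2: 19/3.
Taking the (2/3, 1/3)-weighted average: (2/3)·(10/3) + (1/3)·(19/3) = 13/3.

13/3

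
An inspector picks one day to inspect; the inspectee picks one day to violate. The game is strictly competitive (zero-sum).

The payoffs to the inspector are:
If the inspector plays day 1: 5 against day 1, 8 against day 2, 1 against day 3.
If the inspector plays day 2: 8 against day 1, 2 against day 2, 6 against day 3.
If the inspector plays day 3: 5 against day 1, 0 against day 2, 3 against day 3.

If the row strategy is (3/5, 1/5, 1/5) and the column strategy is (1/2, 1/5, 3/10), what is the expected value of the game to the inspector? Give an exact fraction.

Against (1/2, 1/5, 3/10), each row's expected payoff is day 1: 22/5; day 2: 31/5; day 3: 17/5.
Taking the (3/5, 1/5, 1/5)-weighted average: (3/5)·(22/5) + (1/5)·(31/5) + (1/5)·(17/5) = 114/25.

114/25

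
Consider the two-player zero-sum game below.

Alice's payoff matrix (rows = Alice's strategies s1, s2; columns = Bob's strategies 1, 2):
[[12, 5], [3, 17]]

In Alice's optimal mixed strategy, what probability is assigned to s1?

Row minima are 5 and 3, so Alice's maximin is 5; column maxima are 12 and 17, so Bob's minimax is 12. These differ, so the equilibrium is in mixed strategies.
Let Alice play s1 with probability p. Bob is indifferent when 12p + 3(1−p) = 5p + 17(1−p), giving p = 2/3.

2/3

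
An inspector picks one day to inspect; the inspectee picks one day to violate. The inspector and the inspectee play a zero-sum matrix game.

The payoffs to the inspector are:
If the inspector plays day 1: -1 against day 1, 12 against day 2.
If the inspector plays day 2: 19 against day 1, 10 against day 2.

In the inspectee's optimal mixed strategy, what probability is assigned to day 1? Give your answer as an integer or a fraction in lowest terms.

1/11

Row minima are -1 and 10, so the inspector's maximin is 10; column maxima are 19 and 12, so the inspectee's minimax is 12. These differ, so the equilibrium is in mixed strategies.
Let the inspectee play day 1 with probability q. The inspector is indifferent when −q + 12(1−q) = 19q + 10(1−q), giving q = 1/11.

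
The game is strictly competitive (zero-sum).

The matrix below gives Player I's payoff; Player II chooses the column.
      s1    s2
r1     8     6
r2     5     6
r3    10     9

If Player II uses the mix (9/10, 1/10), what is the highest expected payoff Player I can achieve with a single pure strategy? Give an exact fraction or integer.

r1: (8)·(9/10) + (6)·(1/10) = 39/5.
r2: (5)·(9/10) + (6)·(1/10) = 51/10.
r3: (10)·(9/10) + (9)·(1/10) = 99/10.
The best pure response is r3 with expected payoff 99/10.

99/10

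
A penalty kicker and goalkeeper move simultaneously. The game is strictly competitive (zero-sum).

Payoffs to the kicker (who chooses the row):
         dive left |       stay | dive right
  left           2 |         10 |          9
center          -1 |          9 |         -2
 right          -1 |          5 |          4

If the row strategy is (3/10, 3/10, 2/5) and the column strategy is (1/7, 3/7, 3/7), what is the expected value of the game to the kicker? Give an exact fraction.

341/70

Against (1/7, 3/7, 3/7), each row's expected payoff is left: 59/7; center: 20/7; right: 26/7.
Taking the (3/10, 3/10, 2/5)-weighted average: (3/10)·(59/7) + (3/10)·(20/7) + (2/5)·(26/7) = 341/70.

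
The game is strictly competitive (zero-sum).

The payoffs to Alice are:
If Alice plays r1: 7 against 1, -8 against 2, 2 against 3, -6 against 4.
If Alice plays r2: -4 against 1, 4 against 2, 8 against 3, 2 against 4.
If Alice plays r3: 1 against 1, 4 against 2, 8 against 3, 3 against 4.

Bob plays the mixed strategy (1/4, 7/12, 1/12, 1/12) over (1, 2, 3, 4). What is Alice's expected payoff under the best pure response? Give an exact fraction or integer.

7/2

r1: (7)·(1/4) + (-8)·(7/12) + (2)·(1/12) + (-6)·(1/12) = -13/4.
r2: (-4)·(1/4) + (4)·(7/12) + (8)·(1/12) + (2)·(1/12) = 13/6.
r3: (1)·(1/4) + (4)·(7/12) + (8)·(1/12) + (3)·(1/12) = 7/2.
The best pure response is r3 with expected payoff 7/2.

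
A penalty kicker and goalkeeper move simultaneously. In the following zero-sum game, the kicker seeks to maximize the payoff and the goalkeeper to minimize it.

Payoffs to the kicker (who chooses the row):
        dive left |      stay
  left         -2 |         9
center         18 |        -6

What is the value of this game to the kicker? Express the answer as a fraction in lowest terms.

30/7

Row minima are -2 and -6, so the kicker's maximin is -2; column maxima are 18 and 9, so the goalkeeper's minimax is 9. These differ, so the equilibrium is in mixed strategies.
Let the kicker play left with probability p. The goalkeeper is indifferent when −2p + 18(1−p) = 9p − 6(1−p), giving p = 24/35.
Let the goalkeeper play dive left with probability q. The kicker is indifferent when −2q + 9(1−q) = 18q − 6(1−q), giving q = 3/7.
The value is -2·(3/7) + (9)·(4/7) = 30/7.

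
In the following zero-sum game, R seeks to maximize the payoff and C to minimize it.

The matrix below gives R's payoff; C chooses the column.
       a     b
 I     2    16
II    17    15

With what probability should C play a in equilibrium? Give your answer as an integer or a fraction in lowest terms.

Row minima are 2 and 15, so R's maximin is 15; column maxima are 17 and 16, so C's minimax is 16. These differ, so the equilibrium is in mixed strategies.
Let C play a with probability q. R is indifferent when 2q + 16(1−q) = 17q + 15(1−q), giving q = 1/16.

1/16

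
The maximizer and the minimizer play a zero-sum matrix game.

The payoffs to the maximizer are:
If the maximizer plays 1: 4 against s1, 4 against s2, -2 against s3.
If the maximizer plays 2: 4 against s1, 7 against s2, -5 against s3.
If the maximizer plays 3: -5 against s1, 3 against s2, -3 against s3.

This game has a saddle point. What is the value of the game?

Row minima: -2, -5, -5 → the maximizer's maximin is -2.
Column maxima: 4, 7, -2 → the minimizer's minimax is -2.
They coincide at (1, s3), so the value is -2.

-2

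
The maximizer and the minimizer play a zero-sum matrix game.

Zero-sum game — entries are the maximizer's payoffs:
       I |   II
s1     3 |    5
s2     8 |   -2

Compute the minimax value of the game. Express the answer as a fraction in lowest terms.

Row minima are 3 and -2, so the maximizer's maximin is 3; column maxima are 8 and 5, so the minimizer's minimax is 5. These differ, so the equilibrium is in mixed strategies.
Let the maximizer play s1 with probability p. The minimizer is indifferent when 3p + 8(1−p) = 5p − 2(1−p), giving p = 5/6.
Let the minimizer play I with probability q. The maximizer is indifferent when 3q + 5(1−q) = 8q − 2(1−q), giving q = 7/12.
The value is 3·(7/12) + (5)·(5/12) = 23/6.

23/6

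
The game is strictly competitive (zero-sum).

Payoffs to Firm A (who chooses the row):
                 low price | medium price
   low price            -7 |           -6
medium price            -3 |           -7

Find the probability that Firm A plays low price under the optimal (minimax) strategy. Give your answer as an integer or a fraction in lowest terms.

4/5

Row minima are -7 and -7, so Firm A's maximin is -7; column maxima are -3 and -6, so Firm B's minimax is -6. These differ, so the equilibrium is in mixed strategies.
Let Firm A play low price with probability p. Firm B is indifferent when −7p − 3(1−p) = −6p − 7(1−p), giving p = 4/5.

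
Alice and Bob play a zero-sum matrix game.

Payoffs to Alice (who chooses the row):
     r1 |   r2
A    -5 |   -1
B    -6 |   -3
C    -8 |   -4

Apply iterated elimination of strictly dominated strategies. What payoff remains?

-5

Column r2 is strictly dominated by r1 for Bob (-5<-1, -6<-3, -8<-4); eliminate r2.
Row B is strictly dominated by row A (-5>-6); eliminate B.
Row C is strictly dominated by row A (-5>-8); eliminate C.
Only (A, r1) remains, with payoff -5.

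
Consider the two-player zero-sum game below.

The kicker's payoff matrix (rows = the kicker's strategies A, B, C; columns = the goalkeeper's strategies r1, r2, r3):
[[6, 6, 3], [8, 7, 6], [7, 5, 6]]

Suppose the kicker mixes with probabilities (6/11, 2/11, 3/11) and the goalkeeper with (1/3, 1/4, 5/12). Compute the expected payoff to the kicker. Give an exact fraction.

727/132

Against (1/3, 1/4, 5/12), each row's expected payoff is A: 19/4; B: 83/12; C: 73/12.
Taking the (6/11, 2/11, 3/11)-weighted average: (6/11)·(19/4) + (2/11)·(83/12) + (3/11)·(73/12) = 727/132.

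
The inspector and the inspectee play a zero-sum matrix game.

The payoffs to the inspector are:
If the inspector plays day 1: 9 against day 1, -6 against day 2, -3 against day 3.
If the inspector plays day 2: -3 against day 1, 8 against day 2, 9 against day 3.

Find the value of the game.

27/13

Column day 3 is strictly dominated by day 2 for the inspectee (it gives the inspector more in every row).
The remaining 2×2 game on (day 1, day 2) × (day 1, day 2) has no saddle point. Let the inspector play day 1 with probability p; indifference gives 9p − 3(1−p) = −6p + 8(1−p), so p = 11/26.
Similarly the inspectee's optimal q on day 1 is 7/13, and the value is 9·(7/13) + (-6)·(6/13) = 27/13.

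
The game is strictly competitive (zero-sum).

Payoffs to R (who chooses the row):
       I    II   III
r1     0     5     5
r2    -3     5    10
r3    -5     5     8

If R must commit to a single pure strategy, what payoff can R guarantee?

0

The worst-case payoff for each row is r1: 0, r2: -3, r3: -5.
The best of these is 0.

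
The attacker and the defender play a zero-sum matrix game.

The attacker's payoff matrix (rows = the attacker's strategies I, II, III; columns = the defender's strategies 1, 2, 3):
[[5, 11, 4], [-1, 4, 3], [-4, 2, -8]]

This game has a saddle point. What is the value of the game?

4

Row minima: 4, -1, -8 → the attacker's maximin is 4.
Column maxima: 5, 11, 4 → the defender's minimax is 4.
They coincide at (I, 3), so the value is 4.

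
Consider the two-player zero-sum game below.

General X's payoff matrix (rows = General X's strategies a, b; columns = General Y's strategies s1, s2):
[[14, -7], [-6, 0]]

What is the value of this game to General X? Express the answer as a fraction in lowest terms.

Row minima are -7 and -6, so General X's maximin is -6; column maxima are 14 and 0, so General Y's minimax is 0. These differ, so the equilibrium is in mixed strategies.
Let General X play a with probability p. General Y is indifferent when 14p − 6(1−p) = −7p, giving p = 2/9.
Let General Y play s1 with probability q. General X is indifferent when 14q − 7(1−q) = −6q, giving q = 7/27.
The value is 14·(7/27) + (-7)·(20/27) = -14/9.

-14/9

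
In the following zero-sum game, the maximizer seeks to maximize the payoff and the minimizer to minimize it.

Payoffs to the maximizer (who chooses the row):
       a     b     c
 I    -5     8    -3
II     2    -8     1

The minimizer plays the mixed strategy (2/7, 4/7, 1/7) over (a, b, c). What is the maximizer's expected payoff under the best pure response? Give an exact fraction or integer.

19/7

I: (-5)·(2/7) + (8)·(4/7) + (-3)·(1/7) = 19/7.
II: (2)·(2/7) + (-8)·(4/7) + (1)·(1/7) = -27/7.
The best pure response is I with expected payoff 19/7.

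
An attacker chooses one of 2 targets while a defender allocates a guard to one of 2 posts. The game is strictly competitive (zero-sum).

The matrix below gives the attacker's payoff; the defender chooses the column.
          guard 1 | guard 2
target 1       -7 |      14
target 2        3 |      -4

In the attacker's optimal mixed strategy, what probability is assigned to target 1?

1/4

Row minima are -7 and -4, so the attacker's maximin is -4; column maxima are 3 and 14, so the defender's minimax is 3. These differ, so the equilibrium is in mixed strategies.
Let the attacker play target 1 with probability p. The defender is indifferent when −7p + 3(1−p) = 14p − 4(1−p), giving p = 1/4.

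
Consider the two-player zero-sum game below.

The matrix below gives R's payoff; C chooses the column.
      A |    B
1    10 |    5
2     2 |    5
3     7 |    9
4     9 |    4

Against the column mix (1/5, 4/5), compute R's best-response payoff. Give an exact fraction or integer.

1: (10)·(1/5) + (5)·(4/5) = 6.
2: (2)·(1/5) + (5)·(4/5) = 22/5.
3: (7)·(1/5) + (9)·(4/5) = 43/5.
4: (9)·(1/5) + (4)·(4/5) = 5.
The best pure response is 3 with expected payoff 43/5.

43/5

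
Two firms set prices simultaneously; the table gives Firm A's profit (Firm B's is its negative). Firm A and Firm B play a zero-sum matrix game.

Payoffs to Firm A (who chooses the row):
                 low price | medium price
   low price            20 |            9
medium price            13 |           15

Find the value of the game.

Row minima are 9 and 13, so Firm A's maximin is 13; column maxima are 20 and 15, so Firm B's minimax is 15. These differ, so the equilibrium is in mixed strategies.
Let Firm A play low price with probability p. Firm B is indifferent when 20p + 13(1−p) = 9p + 15(1−p), giving p = 2/13.
Let Firm B play low price with probability q. Firm A is indifferent when 20q + 9(1−q) = 13q + 15(1−q), giving q = 6/13.
The value is 20·(6/13) + (9)·(7/13) = 183/13.

183/13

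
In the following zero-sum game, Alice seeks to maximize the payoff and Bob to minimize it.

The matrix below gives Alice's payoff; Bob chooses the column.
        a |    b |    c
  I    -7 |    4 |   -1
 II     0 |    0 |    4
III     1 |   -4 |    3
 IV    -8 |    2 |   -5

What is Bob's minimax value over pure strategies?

The worst case (largest entry) in each column is a: 1, b: 4, c: 4.
The best (smallest) of these is 1.

1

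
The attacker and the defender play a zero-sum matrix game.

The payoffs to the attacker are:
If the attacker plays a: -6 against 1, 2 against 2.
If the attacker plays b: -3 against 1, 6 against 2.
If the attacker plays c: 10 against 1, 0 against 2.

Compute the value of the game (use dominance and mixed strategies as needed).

Row a is strictly dominated by row b, so the attacker never plays it.
The remaining 2×2 game on (b, c) × (1, 2) has no saddle point. Let the attacker play b with probability p; indifference gives −3p + 10(1−p) = 6p, so p = 10/19.
Similarly the defender's optimal q on 1 is 6/19, and the value is -3·(6/19) + (6)·(13/19) = 60/19.

60/19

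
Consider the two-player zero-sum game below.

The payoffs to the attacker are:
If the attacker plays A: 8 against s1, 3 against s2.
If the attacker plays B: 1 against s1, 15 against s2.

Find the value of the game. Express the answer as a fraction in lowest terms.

Row minima are 3 and 1, so the attacker's maximin is 3; column maxima are 8 and 15, so the defender's minimax is 8. These differ, so the equilibrium is in mixed strategies.
Let the attacker play A with probability p. The defender is indifferent when 8p + (1−p) = 3p + 15(1−p), giving p = 14/19.
Let the defender play s1 with probability q. The attacker is indifferent when 8q + 3(1−q) = q + 15(1−q), giving q = 12/19.
The value is 8·(12/19) + (3)·(7/19) = 117/19.

117/19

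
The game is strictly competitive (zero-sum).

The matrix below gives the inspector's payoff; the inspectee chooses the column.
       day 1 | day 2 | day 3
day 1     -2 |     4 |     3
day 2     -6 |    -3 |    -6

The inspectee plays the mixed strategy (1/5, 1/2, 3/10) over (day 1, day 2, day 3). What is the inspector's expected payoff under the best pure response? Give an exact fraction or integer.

day 1: (-2)·(1/5) + (4)·(1/2) + (3)·(3/10) = 5/2.
day 2: (-6)·(1/5) + (-3)·(1/2) + (-6)·(3/10) = -9/2.
The best pure response is day 1 with expected payoff 5/2.

5/2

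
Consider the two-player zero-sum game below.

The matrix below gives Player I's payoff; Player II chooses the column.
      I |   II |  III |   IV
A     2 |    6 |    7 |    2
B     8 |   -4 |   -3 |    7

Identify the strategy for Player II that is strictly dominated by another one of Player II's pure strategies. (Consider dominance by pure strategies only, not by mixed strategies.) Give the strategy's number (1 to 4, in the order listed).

3

Player II prefers columns that give Player I less. Compare III with II: 6 < 7, -4 < -3.
So II strictly dominates III for Player II; III is strictly dominated.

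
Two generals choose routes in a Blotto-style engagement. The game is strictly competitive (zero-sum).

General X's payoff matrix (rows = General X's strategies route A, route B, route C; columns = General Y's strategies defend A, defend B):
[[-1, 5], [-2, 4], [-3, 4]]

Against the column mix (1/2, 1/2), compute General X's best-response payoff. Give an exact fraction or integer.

route A: (-1)·(1/2) + (5)·(1/2) = 2.
route B: (-2)·(1/2) + (4)·(1/2) = 1.
route C: (-3)·(1/2) + (4)·(1/2) = 1/2.
The best pure response is route A with expected payoff 2.

2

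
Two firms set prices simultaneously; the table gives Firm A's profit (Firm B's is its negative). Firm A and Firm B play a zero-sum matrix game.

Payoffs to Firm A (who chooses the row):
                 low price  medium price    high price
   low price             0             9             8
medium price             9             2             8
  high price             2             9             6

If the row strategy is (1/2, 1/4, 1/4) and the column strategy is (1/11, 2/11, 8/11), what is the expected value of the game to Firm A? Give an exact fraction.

Against (1/11, 2/11, 8/11), each row's expected payoff is low price: 82/11; medium price: 7; high price: 68/11.
Taking the (1/2, 1/4, 1/4)-weighted average: (1/2)·(82/11) + (1/4)·(7) + (1/4)·(68/11) = 309/44.

309/44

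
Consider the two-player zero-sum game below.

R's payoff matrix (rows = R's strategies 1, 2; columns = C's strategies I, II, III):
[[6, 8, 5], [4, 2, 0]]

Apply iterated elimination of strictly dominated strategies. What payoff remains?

5

Column I is strictly dominated by III for C (5<6, 0<4); eliminate I.
Row 2 is strictly dominated by row 1 (8>2, 5>0); eliminate 2.
Column II is strictly dominated by III for C (5<8); eliminate II.
Only (1, III) remains, with payoff 5.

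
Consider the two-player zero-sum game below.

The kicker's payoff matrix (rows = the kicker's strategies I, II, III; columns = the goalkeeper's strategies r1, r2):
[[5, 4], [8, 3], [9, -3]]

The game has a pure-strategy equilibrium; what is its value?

Row minima: 4, 3, -3 → the kicker's maximin is 4.
Column maxima: 9, 4 → the goalkeeper's minimax is 4.
They coincide at (I, r2), so the value is 4.

4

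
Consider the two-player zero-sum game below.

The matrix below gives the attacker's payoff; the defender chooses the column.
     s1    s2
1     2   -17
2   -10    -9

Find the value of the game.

-47/5

Row minima are -17 and -10, so the attacker's maximin is -10; column maxima are 2 and -9, so the defender's minimax is -9. These differ, so the equilibrium is in mixed strategies.
Let the attacker play 1 with probability p. The defender is indifferent when 2p − 10(1−p) = −17p − 9(1−p), giving p = 1/20.
Let the defender play s1 with probability q. The attacker is indifferent when 2q − 17(1−q) = −10q − 9(1−q), giving q = 2/5.
The value is 2·(2/5) + (-17)·(3/5) = -47/5.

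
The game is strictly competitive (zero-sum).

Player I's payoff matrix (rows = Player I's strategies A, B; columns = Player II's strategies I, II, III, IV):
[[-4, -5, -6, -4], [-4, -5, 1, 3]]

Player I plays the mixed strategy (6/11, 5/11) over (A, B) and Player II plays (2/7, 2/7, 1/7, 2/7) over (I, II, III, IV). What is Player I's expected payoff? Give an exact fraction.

Against (2/7, 2/7, 1/7, 2/7), each row's expected payoff is A: -32/7; B: -11/7.
Taking the (6/11, 5/11)-weighted average: (6/11)·(-32/7) + (5/11)·(-11/7) = -247/77.

-247/77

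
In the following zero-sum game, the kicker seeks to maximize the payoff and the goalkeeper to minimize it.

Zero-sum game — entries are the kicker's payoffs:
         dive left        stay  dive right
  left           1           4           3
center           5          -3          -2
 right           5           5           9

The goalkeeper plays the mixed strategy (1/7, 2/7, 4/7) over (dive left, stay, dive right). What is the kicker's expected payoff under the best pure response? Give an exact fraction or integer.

left: (1)·(1/7) + (4)·(2/7) + (3)·(4/7) = 3.
center: (5)·(1/7) + (-3)·(2/7) + (-2)·(4/7) = -9/7.
right: (5)·(1/7) + (5)·(2/7) + (9)·(4/7) = 51/7.
The best pure response is right with expected payoff 51/7.

51/7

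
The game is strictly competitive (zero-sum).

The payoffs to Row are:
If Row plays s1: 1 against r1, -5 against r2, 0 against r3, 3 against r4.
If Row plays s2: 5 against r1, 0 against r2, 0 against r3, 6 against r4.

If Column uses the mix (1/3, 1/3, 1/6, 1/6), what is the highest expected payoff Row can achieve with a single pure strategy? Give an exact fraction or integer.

s1: (1)·(1/3) + (-5)·(1/3) + (0)·(1/6) + (3)·(1/6) = -5/6.
s2: (5)·(1/3) + (0)·(1/3) + (0)·(1/6) + (6)·(1/6) = 8/3.
The best pure response is s2 with expected payoff 8/3.

8/3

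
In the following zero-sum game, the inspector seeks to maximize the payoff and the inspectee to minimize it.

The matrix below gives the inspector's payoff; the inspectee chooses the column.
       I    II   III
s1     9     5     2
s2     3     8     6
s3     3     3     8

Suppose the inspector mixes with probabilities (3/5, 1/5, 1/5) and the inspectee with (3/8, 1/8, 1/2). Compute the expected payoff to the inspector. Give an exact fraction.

Against (3/8, 1/8, 1/2), each row's expected payoff is s1: 5; s2: 41/8; s3: 11/2.
Taking the (3/5, 1/5, 1/5)-weighted average: (3/5)·(5) + (1/5)·(41/8) + (1/5)·(11/2) = 41/8.

41/8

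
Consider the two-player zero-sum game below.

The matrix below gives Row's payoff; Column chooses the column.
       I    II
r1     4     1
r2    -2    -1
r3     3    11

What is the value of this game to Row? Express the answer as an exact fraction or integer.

Row r2 is strictly dominated by row r1, so Row never plays it.
The remaining 2×2 game on (r1, r3) × (I, II) has no saddle point. Let Row play r1 with probability p; indifference gives 4p + 3(1−p) = p + 11(1−p), so p = 8/11.
Similarly Column's optimal q on I is 10/11, and the value is 4·(10/11) + (1)·(1/11) = 41/11.

41/11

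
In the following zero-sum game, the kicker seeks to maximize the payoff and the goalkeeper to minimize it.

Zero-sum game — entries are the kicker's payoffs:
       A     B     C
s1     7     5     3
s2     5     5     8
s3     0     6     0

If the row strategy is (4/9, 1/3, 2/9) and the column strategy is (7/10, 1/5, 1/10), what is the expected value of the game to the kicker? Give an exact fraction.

431/90

Against (7/10, 1/5, 1/10), each row's expected payoff is s1: 31/5; s2: 53/10; s3: 6/5.
Taking the (4/9, 1/3, 2/9)-weighted average: (4/9)·(31/5) + (1/3)·(53/10) + (2/9)·(6/5) = 431/90.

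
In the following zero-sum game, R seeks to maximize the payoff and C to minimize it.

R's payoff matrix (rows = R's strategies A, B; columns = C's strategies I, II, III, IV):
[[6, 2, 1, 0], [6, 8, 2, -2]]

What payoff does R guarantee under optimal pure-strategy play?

Row minima: 0, -2 → R's maximin is 0.
Column maxima: 6, 8, 2, 0 → C's minimax is 0.
They coincide at (A, IV), so the value is 0.

0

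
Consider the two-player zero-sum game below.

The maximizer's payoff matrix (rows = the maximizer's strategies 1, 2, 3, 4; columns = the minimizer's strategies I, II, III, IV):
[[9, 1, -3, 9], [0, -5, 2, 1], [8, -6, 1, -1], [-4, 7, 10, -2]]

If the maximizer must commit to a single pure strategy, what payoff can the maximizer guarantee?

The worst-case payoff for each row is 1: -3, 2: -5, 3: -6, 4: -4.
The best of these is -3.

-3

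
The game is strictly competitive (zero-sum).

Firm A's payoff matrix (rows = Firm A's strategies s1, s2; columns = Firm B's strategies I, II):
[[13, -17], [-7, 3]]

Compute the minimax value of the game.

-2

Row minima are -17 and -7, so Firm A's maximin is -7; column maxima are 13 and 3, so Firm B's minimax is 3. These differ, so the equilibrium is in mixed strategies.
Let Firm A play s1 with probability p. Firm B is indifferent when 13p − 7(1−p) = −17p + 3(1−p), giving p = 1/4.
Let Firm B play I with probability q. Firm A is indifferent when 13q − 17(1−q) = −7q + 3(1−q), giving q = 1/2.
The value is 13·(1/2) + (-17)·(1/2) = -2.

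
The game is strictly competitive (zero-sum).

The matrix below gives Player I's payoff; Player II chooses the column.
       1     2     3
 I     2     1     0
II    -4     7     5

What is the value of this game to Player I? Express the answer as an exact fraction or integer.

10/11

Column 2 is strictly dominated by 3 for Player II (it gives Player I more in every row).
The remaining 2×2 game on (I, II) × (1, 3) has no saddle point. Let Player I play I with probability p; indifference gives 2p − 4(1−p) = 5(1−p), so p = 9/11.
Similarly Player II's optimal q on 1 is 5/11, and the value is 2·(5/11) + (0)·(6/11) = 10/11.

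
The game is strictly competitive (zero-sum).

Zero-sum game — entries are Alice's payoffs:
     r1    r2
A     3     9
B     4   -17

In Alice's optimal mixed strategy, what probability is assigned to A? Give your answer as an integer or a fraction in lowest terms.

7/9

Row minima are 3 and -17, so Alice's maximin is 3; column maxima are 4 and 9, so Bob's minimax is 4. These differ, so the equilibrium is in mixed strategies.
Let Alice play A with probability p. Bob is indifferent when 3p + 4(1−p) = 9p − 17(1−p), giving p = 7/9.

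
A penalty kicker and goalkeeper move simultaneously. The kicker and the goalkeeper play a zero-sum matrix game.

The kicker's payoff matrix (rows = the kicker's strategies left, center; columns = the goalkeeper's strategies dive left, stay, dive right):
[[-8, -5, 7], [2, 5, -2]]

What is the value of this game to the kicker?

-2/19

Column stay is strictly dominated by dive left for the goalkeeper (it gives the kicker more in every row).
The remaining 2×2 game on (left, center) × (dive left, dive right) has no saddle point. Let the kicker play left with probability p; indifference gives −8p + 2(1−p) = 7p − 2(1−p), so p = 4/19.
Similarly the goalkeeper's optimal q on dive left is 9/19, and the value is -8·(9/19) + (7)·(10/19) = -2/19.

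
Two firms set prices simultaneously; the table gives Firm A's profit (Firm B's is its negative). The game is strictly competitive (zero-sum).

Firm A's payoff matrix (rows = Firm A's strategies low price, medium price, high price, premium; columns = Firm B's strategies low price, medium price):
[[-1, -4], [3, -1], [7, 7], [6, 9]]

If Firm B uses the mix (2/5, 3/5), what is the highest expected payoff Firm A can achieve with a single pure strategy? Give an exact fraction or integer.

39/5

low price: (-1)·(2/5) + (-4)·(3/5) = -14/5.
medium price: (3)·(2/5) + (-1)·(3/5) = 3/5.
high price: (7)·(2/5) + (7)·(3/5) = 7.
premium: (6)·(2/5) + (9)·(3/5) = 39/5.
The best pure response is premium with expected payoff 39/5.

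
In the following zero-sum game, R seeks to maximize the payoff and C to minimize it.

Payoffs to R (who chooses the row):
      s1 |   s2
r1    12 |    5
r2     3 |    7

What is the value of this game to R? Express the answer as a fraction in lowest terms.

Row minima are 5 and 3, so R's maximin is 5; column maxima are 12 and 7, so C's minimax is 7. These differ, so the equilibrium is in mixed strategies.
Let R play r1 with probability p. C is indifferent when 12p + 3(1−p) = 5p + 7(1−p), giving p = 4/11.
Let C play s1 with probability q. R is indifferent when 12q + 5(1−q) = 3q + 7(1−q), giving q = 2/11.
The value is 12·(2/11) + (5)·(9/11) = 69/11.

69/11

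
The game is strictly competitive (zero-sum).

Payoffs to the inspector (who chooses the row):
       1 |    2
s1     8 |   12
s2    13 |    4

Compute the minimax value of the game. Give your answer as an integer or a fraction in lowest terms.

Row minima are 8 and 4, so the inspector's maximin is 8; column maxima are 13 and 12, so the inspectee's minimax is 12. These differ, so the equilibrium is in mixed strategies.
Let the inspector play s1 with probability p. The inspectee is indifferent when 8p + 13(1−p) = 12p + 4(1−p), giving p = 9/13.
Let the inspectee play 1 with probability q. The inspector is indifferent when 8q + 12(1−q) = 13q + 4(1−q), giving q = 8/13.
The value is 8·(8/13) + (12)·(5/13) = 124/13.

124/13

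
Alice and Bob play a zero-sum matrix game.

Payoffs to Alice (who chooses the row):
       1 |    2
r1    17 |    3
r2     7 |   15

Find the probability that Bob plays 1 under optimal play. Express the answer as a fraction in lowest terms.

6/11

Row minima are 3 and 7, so Alice's maximin is 7; column maxima are 17 and 15, so Bob's minimax is 15. These differ, so the equilibrium is in mixed strategies.
Let Bob play 1 with probability q. Alice is indifferent when 17q + 3(1−q) = 7q + 15(1−q), giving q = 6/11.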